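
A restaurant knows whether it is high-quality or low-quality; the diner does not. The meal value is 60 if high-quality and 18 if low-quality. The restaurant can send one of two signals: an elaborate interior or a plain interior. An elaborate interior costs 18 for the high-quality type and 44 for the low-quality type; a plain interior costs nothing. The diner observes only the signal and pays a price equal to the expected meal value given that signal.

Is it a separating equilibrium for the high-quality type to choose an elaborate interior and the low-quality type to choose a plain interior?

Under separation the diner infers type exactly: elaborate interior → high-quality (pays 60), plain interior → low-quality (pays 18).
High-quality: elaborate interior gives 60 − 18 = 42; plain interior gives 18 − 0 = 18. No deviation. ✓
Low-quality: plain interior gives 18 − 0 = 18; elaborate interior gives 60 − 44 = 16. No deviation. ✓
Both incentive constraints hold.

Yes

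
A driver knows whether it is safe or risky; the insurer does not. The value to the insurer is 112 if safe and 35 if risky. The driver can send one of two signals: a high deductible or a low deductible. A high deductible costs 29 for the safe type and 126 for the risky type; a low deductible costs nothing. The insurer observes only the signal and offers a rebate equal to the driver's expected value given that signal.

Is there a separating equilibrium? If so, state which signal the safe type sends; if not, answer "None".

Try safe → high deductible, risky → low deductible:
  Under separation the insurer infers type exactly: high deductible → safe (pays 112), low deductible → risky (pays 35).
  Safe: high deductible gives 112 − 29 = 83; low deductible gives 35 − 0 = 35. No deviation. ✓
  Risky: low deductible gives 35 − 0 = 35; high deductible gives 112 − 126 = -14. No deviation. ✓
Both hold — the safe type sends high deductible.

high deductible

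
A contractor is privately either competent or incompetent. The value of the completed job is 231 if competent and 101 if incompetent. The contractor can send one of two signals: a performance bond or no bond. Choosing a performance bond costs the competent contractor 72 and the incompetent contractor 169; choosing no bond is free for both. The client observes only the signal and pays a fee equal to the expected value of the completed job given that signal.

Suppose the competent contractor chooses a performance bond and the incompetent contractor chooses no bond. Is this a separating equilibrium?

Yes

If types separate, bond earns payment 231 and no bond earns 101.
Competent: bond gives 231 − 72 = 159; no bond gives 101 − 0 = 101. No deviation. ✓
Incompetent: no bond gives 101 − 0 = 101; bond gives 231 − 169 = 62. No deviation. ✓
Neither type gains from mimicking the other.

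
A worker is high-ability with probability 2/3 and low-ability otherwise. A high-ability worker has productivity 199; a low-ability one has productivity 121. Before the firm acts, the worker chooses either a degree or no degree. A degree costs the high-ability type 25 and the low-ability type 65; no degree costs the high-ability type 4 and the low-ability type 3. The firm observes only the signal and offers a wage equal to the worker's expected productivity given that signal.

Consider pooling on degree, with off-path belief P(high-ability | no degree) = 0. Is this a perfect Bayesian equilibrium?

At the pooled signal (degree) the firm holds the prior 2/3 and pays 2/3·199 + 1/3·121 = 173. Off-path (no degree) belief 0 gives 0·199 + 1·121 = 121.
High-ability: degree gives 173 − 25 = 148; no degree gives 121 − 4 = 117. Stays. ✓
Low-ability: degree gives 173 − 65 = 108; no degree gives 121 − 3 = 118. Deviates. ✗

No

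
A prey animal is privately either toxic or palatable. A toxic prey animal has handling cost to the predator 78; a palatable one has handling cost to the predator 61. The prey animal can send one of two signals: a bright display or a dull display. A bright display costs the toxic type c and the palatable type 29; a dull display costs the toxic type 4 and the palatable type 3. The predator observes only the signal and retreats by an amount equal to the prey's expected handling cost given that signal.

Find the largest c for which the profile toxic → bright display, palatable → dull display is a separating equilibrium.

Under separation: bright display → toxic (pays 78); dull display → palatable (pays 61).
Palatable: 61 − 3 = 58 ≥ 78 − 29 = 49. Holds regardless of c. ✓
Toxic: 78 − c ≥ 61 − 4, so c ≤ 78 − 57 = 21.

21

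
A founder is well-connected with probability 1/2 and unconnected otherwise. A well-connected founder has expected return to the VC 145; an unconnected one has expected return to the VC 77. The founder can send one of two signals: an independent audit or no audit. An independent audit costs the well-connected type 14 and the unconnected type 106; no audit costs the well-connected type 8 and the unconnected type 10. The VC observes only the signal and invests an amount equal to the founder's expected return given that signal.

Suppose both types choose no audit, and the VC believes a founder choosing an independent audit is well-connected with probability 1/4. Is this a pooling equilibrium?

Yes

At the pooled signal (no audit) the VC holds the prior 1/2 and pays 1/2·145 + 1/2·77 = 111. Off-path (audit) belief 1/4 gives 1/4·145 + 3/4·77 = 94.
Well-connected: no audit gives 111 − 8 = 103; audit gives 94 − 14 = 80. Stays. ✓
Unconnected: no audit gives 111 − 10 = 101; audit gives 94 − 106 = -12. Stays. ✓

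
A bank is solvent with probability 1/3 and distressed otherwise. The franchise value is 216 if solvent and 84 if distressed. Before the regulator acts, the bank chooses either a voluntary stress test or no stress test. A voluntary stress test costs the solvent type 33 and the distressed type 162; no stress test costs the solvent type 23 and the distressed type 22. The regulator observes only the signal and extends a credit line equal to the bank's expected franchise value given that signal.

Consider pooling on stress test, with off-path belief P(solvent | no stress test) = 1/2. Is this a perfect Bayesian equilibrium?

At the pooled signal (stress test) the regulator holds the prior 1/3 and pays 1/3·216 + 2/3·84 = 128. Off-path (no stress test) belief 1/2 gives 1/2·216 + 1/2·84 = 150.
Solvent: stress test gives 128 − 33 = 95; no stress test gives 150 − 23 = 127. Deviates. ✗
Distressed: stress test gives 128 − 162 = -34; no stress test gives 150 − 22 = 128. Deviates. ✗

No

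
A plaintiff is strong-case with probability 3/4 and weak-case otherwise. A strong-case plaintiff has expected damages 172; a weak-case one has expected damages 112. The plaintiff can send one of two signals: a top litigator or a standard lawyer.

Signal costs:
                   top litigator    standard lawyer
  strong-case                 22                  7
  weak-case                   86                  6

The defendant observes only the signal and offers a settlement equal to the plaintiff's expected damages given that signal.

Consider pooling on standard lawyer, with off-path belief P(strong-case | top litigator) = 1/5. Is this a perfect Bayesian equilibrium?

On the equilibrium path (standard lawyer) the defendant holds the prior 3/4 and pays 3/4·172 + 1/4·112 = 157. Off-path (top litigator) belief 1/5 gives 1/5·172 + 4/5·112 = 124.
Strong-case: standard lawyer gives 157 − 7 = 150; top litigator gives 124 − 22 = 102. Stays. ✓
Weak-case: standard lawyer gives 157 − 6 = 151; top litigator gives 124 − 86 = 38. Stays. ✓
Beliefs are Bayes-consistent on-path and both types best-respond.

Yes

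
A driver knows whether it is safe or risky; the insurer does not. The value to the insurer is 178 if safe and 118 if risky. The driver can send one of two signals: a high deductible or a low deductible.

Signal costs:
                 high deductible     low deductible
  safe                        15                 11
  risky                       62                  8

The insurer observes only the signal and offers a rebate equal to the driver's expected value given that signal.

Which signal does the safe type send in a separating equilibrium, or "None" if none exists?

Try safe → high deductible, risky → low deductible:
  If types separate, high deductible earns payment 178 and low deductible earns 118.
  Safe: high deductible gives 178 − 15 = 163; low deductible gives 118 − 11 = 107. No deviation. ✓
  Risky: low deductible gives 118 − 8 = 110; high deductible gives 178 − 62 = 116. Would deviate. ✗
Try safe → low deductible, risky → high deductible:
  If types separate, low deductible earns payment 178 and high deductible earns 118.
  Safe: low deductible gives 178 − 11 = 167; high deductible gives 118 − 15 = 103. No deviation. ✓
  Risky: high deductible gives 118 − 62 = 56; low deductible gives 178 − 8 = 170. Would deviate. ✗
Neither assignment is incentive-compatible.

None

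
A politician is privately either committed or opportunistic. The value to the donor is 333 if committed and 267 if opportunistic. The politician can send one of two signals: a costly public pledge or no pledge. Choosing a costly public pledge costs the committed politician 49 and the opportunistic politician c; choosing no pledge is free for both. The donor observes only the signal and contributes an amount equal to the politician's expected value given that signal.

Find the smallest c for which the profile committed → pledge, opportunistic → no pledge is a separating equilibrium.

Under separation: pledge → committed (pays 333); no pledge → opportunistic (pays 267).
Committed: 333 − 49 = 284 ≥ 267 − 0 = 267. Holds regardless of c. ✓
Opportunistic: 267 − 0 ≥ 333 − c, so c ≥ 333 − 267 = 66.

66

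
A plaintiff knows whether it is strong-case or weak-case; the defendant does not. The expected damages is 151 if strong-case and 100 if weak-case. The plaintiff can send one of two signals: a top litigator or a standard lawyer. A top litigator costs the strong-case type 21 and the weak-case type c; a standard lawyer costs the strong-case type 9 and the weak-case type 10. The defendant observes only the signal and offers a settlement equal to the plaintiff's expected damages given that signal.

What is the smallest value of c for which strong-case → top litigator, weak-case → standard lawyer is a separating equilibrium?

Under separation: top litigator → strong-case (pays 151); standard lawyer → weak-case (pays 100).
Strong-case: 151 − 21 = 130 ≥ 100 − 9 = 91. Holds regardless of c. ✓
Weak-case: 100 − 10 ≥ 151 − c, so c ≥ 151 − 90 = 61.

61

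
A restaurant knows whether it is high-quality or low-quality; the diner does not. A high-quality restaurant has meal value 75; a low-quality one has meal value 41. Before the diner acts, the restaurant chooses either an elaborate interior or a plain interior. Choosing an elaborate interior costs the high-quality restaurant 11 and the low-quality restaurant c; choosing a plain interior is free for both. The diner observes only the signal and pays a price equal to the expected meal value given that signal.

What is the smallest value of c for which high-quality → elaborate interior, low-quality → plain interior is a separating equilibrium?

Under separation: elaborate interior → high-quality (pays 75); plain interior → low-quality (pays 41).
High-quality: 75 − 11 = 64 ≥ 41 − 0 = 41. Holds regardless of c. ✓
Low-quality: 41 − 0 ≥ 75 − c, so c ≥ 75 − 41 = 34.

34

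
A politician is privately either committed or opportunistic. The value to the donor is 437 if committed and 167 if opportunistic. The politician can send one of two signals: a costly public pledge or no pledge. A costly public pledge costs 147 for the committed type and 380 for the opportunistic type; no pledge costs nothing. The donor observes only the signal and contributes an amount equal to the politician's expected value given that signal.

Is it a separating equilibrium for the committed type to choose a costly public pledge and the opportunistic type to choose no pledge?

Yes

Under separation the donor infers type exactly: pledge → committed (pays 437), no pledge → opportunistic (pays 167).
Committed: pledge gives 437 − 147 = 290; no pledge gives 167 − 0 = 167. No deviation. ✓
Opportunistic: no pledge gives 167 − 0 = 167; pledge gives 437 − 380 = 57. No deviation. ✓
Both incentive constraints hold.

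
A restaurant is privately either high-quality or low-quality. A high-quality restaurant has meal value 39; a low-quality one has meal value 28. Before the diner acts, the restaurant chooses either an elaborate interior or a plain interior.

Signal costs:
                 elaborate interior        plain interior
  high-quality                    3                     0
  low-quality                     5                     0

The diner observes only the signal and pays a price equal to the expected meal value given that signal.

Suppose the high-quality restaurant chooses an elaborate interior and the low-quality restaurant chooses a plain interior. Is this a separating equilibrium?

No

If types separate, elaborate interior earns payment 39 and plain interior earns 28.
High-quality: elaborate interior gives 39 − 3 = 36; plain interior gives 28 − 0 = 28. No deviation. ✓
Low-quality: plain interior gives 28 − 0 = 28; elaborate interior gives 39 − 5 = 34. Would deviate. ✗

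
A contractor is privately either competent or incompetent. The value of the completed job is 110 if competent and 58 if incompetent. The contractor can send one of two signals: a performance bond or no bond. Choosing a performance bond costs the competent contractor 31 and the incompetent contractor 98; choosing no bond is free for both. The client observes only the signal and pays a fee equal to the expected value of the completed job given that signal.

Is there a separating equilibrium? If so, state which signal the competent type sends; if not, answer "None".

Try competent → bond, incompetent → no bond:
  If types separate, bond earns payment 110 and no bond earns 58.
  Competent: bond gives 110 − 31 = 79; no bond gives 58 − 0 = 58. No deviation. ✓
  Incompetent: no bond gives 58 − 0 = 58; bond gives 110 − 98 = 12. No deviation. ✓
Both hold — the competent type sends bond.

bond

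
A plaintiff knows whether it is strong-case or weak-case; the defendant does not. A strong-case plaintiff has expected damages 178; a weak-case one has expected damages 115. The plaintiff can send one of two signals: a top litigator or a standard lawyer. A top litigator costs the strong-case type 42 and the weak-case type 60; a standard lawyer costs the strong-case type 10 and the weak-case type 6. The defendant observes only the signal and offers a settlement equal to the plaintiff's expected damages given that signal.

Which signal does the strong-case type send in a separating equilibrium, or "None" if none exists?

Try strong-case → top litigator, weak-case → standard lawyer:
  Under separation the defendant infers type exactly: top litigator → strong-case (pays 178), standard lawyer → weak-case (pays 115).
  Strong-case: top litigator gives 178 − 42 = 136; standard lawyer gives 115 − 10 = 105. No deviation. ✓
  Weak-case: standard lawyer gives 115 − 6 = 109; top litigator gives 178 − 60 = 118. Would deviate. ✗
Try strong-case → standard lawyer, weak-case → top litigator:
  Under separation the defendant infers type exactly: standard lawyer → strong-case (pays 178), top litigator → weak-case (pays 115).
  Strong-case: standard lawyer gives 178 − 10 = 168; top litigator gives 115 − 42 = 73. No deviation. ✓
  Weak-case: top litigator gives 115 − 60 = 55; standard lawyer gives 178 − 6 = 172. Would deviate. ✗
Neither assignment is incentive-compatible.

None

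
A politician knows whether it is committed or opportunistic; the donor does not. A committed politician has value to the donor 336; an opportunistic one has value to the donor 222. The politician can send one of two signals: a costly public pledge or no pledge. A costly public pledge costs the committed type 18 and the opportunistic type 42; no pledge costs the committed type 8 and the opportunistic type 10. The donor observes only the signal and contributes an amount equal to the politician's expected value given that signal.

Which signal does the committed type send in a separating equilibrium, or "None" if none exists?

None

Try committed → pledge, opportunistic → no pledge:
  If types separate, pledge earns payment 336 and no pledge earns 222.
  Committed: pledge gives 336 − 18 = 318; no pledge gives 222 − 8 = 214. No deviation. ✓
  Opportunistic: no pledge gives 222 − 10 = 212; pledge gives 336 − 42 = 294. Would deviate. ✗
Try committed → no pledge, opportunistic → pledge:
  If types separate, no pledge earns payment 336 and pledge earns 222.
  Committed: no pledge gives 336 − 8 = 328; pledge gives 222 − 18 = 204. No deviation. ✓
  Opportunistic: pledge gives 222 − 42 = 180; no pledge gives 336 − 10 = 326. Would deviate. ✗
Neither assignment is incentive-compatible.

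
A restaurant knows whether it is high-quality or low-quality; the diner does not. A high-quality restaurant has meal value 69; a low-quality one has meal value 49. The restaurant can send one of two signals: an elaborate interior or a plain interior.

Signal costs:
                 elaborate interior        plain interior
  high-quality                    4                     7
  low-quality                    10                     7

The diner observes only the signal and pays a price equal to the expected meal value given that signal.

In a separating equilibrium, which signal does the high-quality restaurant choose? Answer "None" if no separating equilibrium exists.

None

Try high-quality → elaborate interior, low-quality → plain interior:
  Under separation the diner infers type exactly: elaborate interior → high-quality (pays 69), plain interior → low-quality (pays 49).
  High-quality: elaborate interior gives 69 − 4 = 65; plain interior gives 49 − 7 = 42. No deviation. ✓
  Low-quality: plain interior gives 49 − 7 = 42; elaborate interior gives 69 − 10 = 59. Would deviate. ✗
Try high-quality → plain interior, low-quality → elaborate interior:
  Under separation the diner infers type exactly: plain interior → high-quality (pays 69), elaborate interior → low-quality (pays 49).
  High-quality: plain interior gives 69 − 7 = 62; elaborate interior gives 49 − 4 = 45. No deviation. ✓
  Low-quality: elaborate interior gives 49 − 10 = 39; plain interior gives 69 − 7 = 62. Would deviate. ✗
Neither assignment is incentive-compatible.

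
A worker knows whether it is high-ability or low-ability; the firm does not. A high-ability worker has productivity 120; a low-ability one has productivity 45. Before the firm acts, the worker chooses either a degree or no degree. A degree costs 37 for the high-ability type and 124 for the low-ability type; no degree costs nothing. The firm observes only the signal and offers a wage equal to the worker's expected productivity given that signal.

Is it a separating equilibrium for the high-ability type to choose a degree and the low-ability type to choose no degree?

Yes

Under separation the firm infers type exactly: degree → high-ability (pays 120), no degree → low-ability (pays 45).
High-ability: degree gives 120 − 37 = 83; no degree gives 45 − 0 = 45. No deviation. ✓
Low-ability: no degree gives 45 − 0 = 45; degree gives 120 − 124 = -4. No deviation. ✓
Neither type gains from mimicking the other.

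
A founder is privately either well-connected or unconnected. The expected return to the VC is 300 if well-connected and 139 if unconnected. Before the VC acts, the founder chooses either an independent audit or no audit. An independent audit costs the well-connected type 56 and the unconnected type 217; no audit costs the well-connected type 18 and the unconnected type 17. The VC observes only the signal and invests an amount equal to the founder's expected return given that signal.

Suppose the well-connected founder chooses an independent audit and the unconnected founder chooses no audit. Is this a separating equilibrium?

Yes

Under separation the VC infers type exactly: audit → well-connected (pays 300), no audit → unconnected (pays 139).
Well-connected: audit gives 300 − 56 = 244; no audit gives 139 − 18 = 121. No deviation. ✓
Unconnected: no audit gives 139 − 17 = 122; audit gives 300 − 217 = 83. No deviation. ✓
Both incentive constraints hold.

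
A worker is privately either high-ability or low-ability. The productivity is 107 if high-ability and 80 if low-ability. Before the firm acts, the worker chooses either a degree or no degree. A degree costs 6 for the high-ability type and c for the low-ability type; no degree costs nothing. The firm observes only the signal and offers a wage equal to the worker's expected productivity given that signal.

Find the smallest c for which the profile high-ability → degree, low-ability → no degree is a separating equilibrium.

27

Under separation: degree → high-ability (pays 107); no degree → low-ability (pays 80).
High-ability: 107 − 6 = 101 ≥ 80 − 0 = 80. Holds regardless of c. ✓
Low-ability: 80 − 0 ≥ 107 − c, so c ≥ 107 − 80 = 27.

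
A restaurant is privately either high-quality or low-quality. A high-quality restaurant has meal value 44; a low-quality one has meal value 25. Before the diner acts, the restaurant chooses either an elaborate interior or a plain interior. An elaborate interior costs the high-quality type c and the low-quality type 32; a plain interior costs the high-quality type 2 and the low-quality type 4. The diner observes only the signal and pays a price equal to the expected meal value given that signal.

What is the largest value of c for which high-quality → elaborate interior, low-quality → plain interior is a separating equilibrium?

21

Under separation: elaborate interior → high-quality (pays 44); plain interior → low-quality (pays 25).
Low-quality: 25 − 4 = 21 ≥ 44 − 32 = 12. Holds regardless of c. ✓
High-quality: 44 − c ≥ 25 − 2, so c ≤ 44 − 23 = 21.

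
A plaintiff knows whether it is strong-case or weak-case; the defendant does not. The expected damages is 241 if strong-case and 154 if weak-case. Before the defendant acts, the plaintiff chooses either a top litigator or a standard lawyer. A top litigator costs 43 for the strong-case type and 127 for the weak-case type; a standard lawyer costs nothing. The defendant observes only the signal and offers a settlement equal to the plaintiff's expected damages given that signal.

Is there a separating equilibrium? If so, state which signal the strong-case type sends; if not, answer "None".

top litigator

Try strong-case → top litigator, weak-case → standard lawyer:
  Under separation the defendant infers type exactly: top litigator → strong-case (pays 241), standard lawyer → weak-case (pays 154).
  Strong-case: top litigator gives 241 − 43 = 198; standard lawyer gives 154 − 0 = 154. No deviation. ✓
  Weak-case: standard lawyer gives 154 − 0 = 154; top litigator gives 241 − 127 = 114. No deviation. ✓
Both hold — the strong-case type sends top litigator.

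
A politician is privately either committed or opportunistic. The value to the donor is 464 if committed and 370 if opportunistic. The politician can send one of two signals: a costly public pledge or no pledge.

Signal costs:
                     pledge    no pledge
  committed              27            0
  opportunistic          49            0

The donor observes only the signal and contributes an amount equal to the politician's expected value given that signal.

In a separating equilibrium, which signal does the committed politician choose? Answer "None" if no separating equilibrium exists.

None

Try committed → pledge, opportunistic → no pledge:
  Under separation the donor infers type exactly: pledge → committed (pays 464), no pledge → opportunistic (pays 370).
  Committed: pledge gives 464 − 27 = 437; no pledge gives 370 − 0 = 370. No deviation. ✓
  Opportunistic: no pledge gives 370 − 0 = 370; pledge gives 464 − 49 = 415. Would deviate. ✗
Try committed → no pledge, opportunistic → pledge:
  Under separation the donor infers type exactly: no pledge → committed (pays 464), pledge → opportunistic (pays 370).
  Committed: no pledge gives 464 − 0 = 464; pledge gives 370 − 27 = 343. No deviation. ✓
  Opportunistic: pledge gives 370 − 49 = 321; no pledge gives 464 − 0 = 464. Would deviate. ✗
Neither assignment is incentive-compatible.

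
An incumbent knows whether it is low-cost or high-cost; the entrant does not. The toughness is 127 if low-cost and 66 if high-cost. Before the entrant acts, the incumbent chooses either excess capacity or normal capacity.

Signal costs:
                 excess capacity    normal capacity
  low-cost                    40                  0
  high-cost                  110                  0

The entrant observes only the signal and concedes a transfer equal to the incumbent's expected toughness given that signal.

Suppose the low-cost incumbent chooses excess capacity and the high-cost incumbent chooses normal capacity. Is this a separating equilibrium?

Yes

Under separation the entrant infers type exactly: excess capacity → low-cost (pays 127), normal capacity → high-cost (pays 66).
Low-cost: excess capacity gives 127 − 40 = 87; normal capacity gives 66 − 0 = 66. No deviation. ✓
High-cost: normal capacity gives 66 − 0 = 66; excess capacity gives 127 − 110 = 17. No deviation. ✓
Both incentive constraints hold.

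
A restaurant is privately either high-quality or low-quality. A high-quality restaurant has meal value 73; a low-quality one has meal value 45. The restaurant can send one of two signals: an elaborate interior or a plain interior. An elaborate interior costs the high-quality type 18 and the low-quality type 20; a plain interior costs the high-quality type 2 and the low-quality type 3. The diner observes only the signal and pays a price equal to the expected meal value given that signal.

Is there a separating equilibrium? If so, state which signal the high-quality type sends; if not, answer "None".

None

Try high-quality → elaborate interior, low-quality → plain interior:
  Under separation the diner infers type exactly: elaborate interior → high-quality (pays 73), plain interior → low-quality (pays 45).
  High-quality: elaborate interior gives 73 − 18 = 55; plain interior gives 45 − 2 = 43. No deviation. ✓
  Low-quality: plain interior gives 45 − 3 = 42; elaborate interior gives 73 − 20 = 53. Would deviate. ✗
Try high-quality → plain interior, low-quality → elaborate interior:
  Under separation the diner infers type exactly: plain interior → high-quality (pays 73), elaborate interior → low-quality (pays 45).
  High-quality: plain interior gives 73 − 2 = 71; elaborate interior gives 45 − 18 = 27. No deviation. ✓
  Low-quality: elaborate interior gives 45 − 20 = 25; plain interior gives 73 − 3 = 70. Would deviate. ✗
Neither assignment is incentive-compatible.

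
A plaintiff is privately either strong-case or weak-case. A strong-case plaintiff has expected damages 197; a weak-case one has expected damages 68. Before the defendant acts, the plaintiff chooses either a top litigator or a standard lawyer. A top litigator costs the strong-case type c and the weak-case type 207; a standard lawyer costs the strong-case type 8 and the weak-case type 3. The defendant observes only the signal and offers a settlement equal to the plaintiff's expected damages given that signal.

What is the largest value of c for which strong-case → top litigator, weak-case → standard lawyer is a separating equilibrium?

Under separation: top litigator → strong-case (pays 197); standard lawyer → weak-case (pays 68).
Weak-case: 68 − 3 = 65 ≥ 197 − 207 = -10. Holds regardless of c. ✓
Strong-case: 197 − c ≥ 68 − 8, so c ≤ 197 − 60 = 137.

137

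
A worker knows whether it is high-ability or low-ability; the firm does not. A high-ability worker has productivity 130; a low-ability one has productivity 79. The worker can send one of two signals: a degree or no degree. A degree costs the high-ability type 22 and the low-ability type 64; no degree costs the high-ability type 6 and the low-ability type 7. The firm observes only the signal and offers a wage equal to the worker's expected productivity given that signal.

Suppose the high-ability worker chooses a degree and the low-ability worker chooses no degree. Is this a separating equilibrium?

If types separate, degree earns payment 130 and no degree earns 79.
High-ability: degree gives 130 − 22 = 108; no degree gives 79 − 6 = 73. No deviation. ✓
Low-ability: no degree gives 79 − 7 = 72; degree gives 130 − 64 = 66. No deviation. ✓
Both incentive constraints hold.

Yes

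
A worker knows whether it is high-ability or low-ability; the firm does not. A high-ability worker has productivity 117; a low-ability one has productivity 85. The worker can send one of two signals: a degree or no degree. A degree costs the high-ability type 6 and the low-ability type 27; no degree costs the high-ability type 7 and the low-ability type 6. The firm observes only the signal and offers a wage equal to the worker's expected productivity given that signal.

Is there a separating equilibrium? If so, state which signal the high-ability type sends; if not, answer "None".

None

Try high-ability → degree, low-ability → no degree:
  Under separation the firm infers type exactly: degree → high-ability (pays 117), no degree → low-ability (pays 85).
  High-ability: degree gives 117 − 6 = 111; no degree gives 85 − 7 = 78. No deviation. ✓
  Low-ability: no degree gives 85 − 6 = 79; degree gives 117 − 27 = 90. Would deviate. ✗
Try high-ability → no degree, low-ability → degree:
  Under separation the firm infers type exactly: no degree → high-ability (pays 117), degree → low-ability (pays 85).
  High-ability: no degree gives 117 − 7 = 110; degree gives 85 − 6 = 79. No deviation. ✓
  Low-ability: degree gives 85 − 27 = 58; no degree gives 117 − 6 = 111. Would deviate. ✗
Neither assignment is incentive-compatible.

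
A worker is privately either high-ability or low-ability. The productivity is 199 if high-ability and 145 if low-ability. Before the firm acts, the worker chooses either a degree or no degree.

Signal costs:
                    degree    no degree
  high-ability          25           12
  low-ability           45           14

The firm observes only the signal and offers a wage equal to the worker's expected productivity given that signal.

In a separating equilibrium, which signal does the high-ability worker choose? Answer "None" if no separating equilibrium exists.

None

Try high-ability → degree, low-ability → no degree:
  If types separate, degree earns payment 199 and no degree earns 145.
  High-ability: degree gives 199 − 25 = 174; no degree gives 145 − 12 = 133. No deviation. ✓
  Low-ability: no degree gives 145 − 14 = 131; degree gives 199 − 45 = 154. Would deviate. ✗
Try high-ability → no degree, low-ability → degree:
  If types separate, no degree earns payment 199 and degree earns 145.
  High-ability: no degree gives 199 − 12 = 187; degree gives 145 − 25 = 120. No deviation. ✓
  Low-ability: degree gives 145 − 45 = 100; no degree gives 199 − 14 = 185. Would deviate. ✗
Neither assignment is incentive-compatible.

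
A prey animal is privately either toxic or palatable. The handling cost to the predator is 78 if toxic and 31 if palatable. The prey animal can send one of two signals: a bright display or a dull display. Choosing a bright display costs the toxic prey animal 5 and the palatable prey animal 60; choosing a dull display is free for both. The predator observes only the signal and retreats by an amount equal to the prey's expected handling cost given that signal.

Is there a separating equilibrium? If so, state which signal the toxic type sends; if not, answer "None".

bright display

Try toxic → bright display, palatable → dull display:
  Under separation the predator infers type exactly: bright display → toxic (pays 78), dull display → palatable (pays 31).
  Toxic: bright display gives 78 − 5 = 73; dull display gives 31 − 0 = 31. No deviation. ✓
  Palatable: dull display gives 31 − 0 = 31; bright display gives 78 − 60 = 18. No deviation. ✓
Both hold — the toxic type sends bright display.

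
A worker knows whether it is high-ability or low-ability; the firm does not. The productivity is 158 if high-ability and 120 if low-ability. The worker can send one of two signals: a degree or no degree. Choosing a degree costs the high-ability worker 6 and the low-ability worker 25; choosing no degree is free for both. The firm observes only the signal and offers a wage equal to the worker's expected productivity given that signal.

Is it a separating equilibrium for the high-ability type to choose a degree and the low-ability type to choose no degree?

If types separate, degree earns payment 158 and no degree earns 120.
High-ability: degree gives 158 − 6 = 152; no degree gives 120 − 0 = 120. No deviation. ✓
Low-ability: no degree gives 120 − 0 = 120; degree gives 158 − 25 = 133. Would deviate. ✗

No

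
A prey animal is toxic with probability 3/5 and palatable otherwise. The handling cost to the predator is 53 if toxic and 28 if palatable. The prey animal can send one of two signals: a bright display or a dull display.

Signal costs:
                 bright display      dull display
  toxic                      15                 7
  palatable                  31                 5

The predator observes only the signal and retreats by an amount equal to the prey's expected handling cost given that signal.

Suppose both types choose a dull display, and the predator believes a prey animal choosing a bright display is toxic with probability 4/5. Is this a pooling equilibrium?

At the pooled signal (dull display) the predator holds the prior 3/5 and pays 3/5·53 + 2/5·28 = 43. Off-path (bright display) belief 4/5 gives 4/5·53 + 1/5·28 = 48.
Toxic: dull display gives 43 − 7 = 36; bright display gives 48 − 15 = 33. Stays. ✓
Palatable: dull display gives 43 − 5 = 38; bright display gives 48 − 31 = 17. Stays. ✓

Yes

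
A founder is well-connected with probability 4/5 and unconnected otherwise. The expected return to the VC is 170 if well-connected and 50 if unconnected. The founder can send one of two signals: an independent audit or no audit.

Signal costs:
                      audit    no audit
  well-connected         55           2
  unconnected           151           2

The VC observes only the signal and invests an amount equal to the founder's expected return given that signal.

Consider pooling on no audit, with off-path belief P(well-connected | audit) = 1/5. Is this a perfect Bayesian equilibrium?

At the pooled signal (no audit) the VC holds the prior 4/5 and pays 4/5·170 + 1/5·50 = 146. Off-path (audit) belief 1/5 gives 1/5·170 + 4/5·50 = 74.
Well-connected: no audit gives 146 − 2 = 144; audit gives 74 − 55 = 19. Stays. ✓
Unconnected: no audit gives 146 − 2 = 144; audit gives 74 − 151 = -77. Stays. ✓

Yes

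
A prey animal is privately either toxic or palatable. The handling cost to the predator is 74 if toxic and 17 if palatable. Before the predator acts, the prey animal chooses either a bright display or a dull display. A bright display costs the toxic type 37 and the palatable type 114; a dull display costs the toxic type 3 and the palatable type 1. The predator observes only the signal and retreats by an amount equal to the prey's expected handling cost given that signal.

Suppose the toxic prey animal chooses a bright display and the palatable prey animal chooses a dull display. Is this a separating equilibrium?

Yes

Under separation the predator infers type exactly: bright display → toxic (pays 74), dull display → palatable (pays 17).
Toxic: bright display gives 74 − 37 = 37; dull display gives 17 − 3 = 14. No deviation. ✓
Palatable: dull display gives 17 − 1 = 16; bright display gives 74 − 114 = -40. No deviation. ✓
Both incentive constraints hold.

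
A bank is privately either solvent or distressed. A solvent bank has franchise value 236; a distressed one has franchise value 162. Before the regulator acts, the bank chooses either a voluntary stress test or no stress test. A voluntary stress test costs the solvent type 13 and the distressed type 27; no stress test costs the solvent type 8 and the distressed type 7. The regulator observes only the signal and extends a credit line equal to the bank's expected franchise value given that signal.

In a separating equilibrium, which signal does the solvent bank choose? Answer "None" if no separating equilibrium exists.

None

Try solvent → stress test, distressed → no stress test:
  Under separation the regulator infers type exactly: stress test → solvent (pays 236), no stress test → distressed (pays 162).
  Solvent: stress test gives 236 − 13 = 223; no stress test gives 162 − 8 = 154. No deviation. ✓
  Distressed: no stress test gives 162 − 7 = 155; stress test gives 236 − 27 = 209. Would deviate. ✗
Try solvent → no stress test, distressed → stress test:
  Under separation the regulator infers type exactly: no stress test → solvent (pays 236), stress test → distressed (pays 162).
  Solvent: no stress test gives 236 − 8 = 228; stress test gives 162 − 13 = 149. No deviation. ✓
  Distressed: stress test gives 162 − 27 = 135; no stress test gives 236 − 7 = 229. Would deviate. ✗
Neither assignment is incentive-compatible.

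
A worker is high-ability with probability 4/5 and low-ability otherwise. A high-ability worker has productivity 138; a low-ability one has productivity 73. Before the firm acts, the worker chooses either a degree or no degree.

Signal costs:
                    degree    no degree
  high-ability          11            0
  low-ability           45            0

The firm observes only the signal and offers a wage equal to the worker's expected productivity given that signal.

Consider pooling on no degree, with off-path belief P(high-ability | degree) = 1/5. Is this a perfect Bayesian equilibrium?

At the pooled signal (no degree) the firm holds the prior 4/5 and pays 4/5·138 + 1/5·73 = 125. Off-path (degree) belief 1/5 gives 1/5·138 + 4/5·73 = 86.
High-ability: no degree gives 125 − 0 = 125; degree gives 86 − 11 = 75. Stays. ✓
Low-ability: no degree gives 125 − 0 = 125; degree gives 86 − 45 = 41. Stays. ✓

Yes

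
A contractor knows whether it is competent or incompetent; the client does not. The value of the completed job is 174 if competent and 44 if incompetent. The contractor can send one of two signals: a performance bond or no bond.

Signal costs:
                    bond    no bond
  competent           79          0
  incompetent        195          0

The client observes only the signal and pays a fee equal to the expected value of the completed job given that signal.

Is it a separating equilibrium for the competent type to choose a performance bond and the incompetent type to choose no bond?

Yes

If types separate, bond earns payment 174 and no bond earns 44.
Competent: bond gives 174 − 79 = 95; no bond gives 44 − 0 = 44. No deviation. ✓
Incompetent: no bond gives 44 − 0 = 44; bond gives 174 − 195 = -21. No deviation. ✓
Both incentive constraints hold.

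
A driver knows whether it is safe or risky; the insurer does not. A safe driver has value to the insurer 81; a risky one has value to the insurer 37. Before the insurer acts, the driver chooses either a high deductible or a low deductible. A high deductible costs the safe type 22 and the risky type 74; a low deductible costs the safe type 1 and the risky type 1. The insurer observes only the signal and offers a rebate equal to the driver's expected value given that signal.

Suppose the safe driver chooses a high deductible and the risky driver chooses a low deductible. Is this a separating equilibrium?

Yes

Under separation the insurer infers type exactly: high deductible → safe (pays 81), low deductible → risky (pays 37).
Safe: high deductible gives 81 − 22 = 59; low deductible gives 37 − 1 = 36. No deviation. ✓
Risky: low deductible gives 37 − 1 = 36; high deductible gives 81 − 74 = 7. No deviation. ✓
Both incentive constraints hold.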